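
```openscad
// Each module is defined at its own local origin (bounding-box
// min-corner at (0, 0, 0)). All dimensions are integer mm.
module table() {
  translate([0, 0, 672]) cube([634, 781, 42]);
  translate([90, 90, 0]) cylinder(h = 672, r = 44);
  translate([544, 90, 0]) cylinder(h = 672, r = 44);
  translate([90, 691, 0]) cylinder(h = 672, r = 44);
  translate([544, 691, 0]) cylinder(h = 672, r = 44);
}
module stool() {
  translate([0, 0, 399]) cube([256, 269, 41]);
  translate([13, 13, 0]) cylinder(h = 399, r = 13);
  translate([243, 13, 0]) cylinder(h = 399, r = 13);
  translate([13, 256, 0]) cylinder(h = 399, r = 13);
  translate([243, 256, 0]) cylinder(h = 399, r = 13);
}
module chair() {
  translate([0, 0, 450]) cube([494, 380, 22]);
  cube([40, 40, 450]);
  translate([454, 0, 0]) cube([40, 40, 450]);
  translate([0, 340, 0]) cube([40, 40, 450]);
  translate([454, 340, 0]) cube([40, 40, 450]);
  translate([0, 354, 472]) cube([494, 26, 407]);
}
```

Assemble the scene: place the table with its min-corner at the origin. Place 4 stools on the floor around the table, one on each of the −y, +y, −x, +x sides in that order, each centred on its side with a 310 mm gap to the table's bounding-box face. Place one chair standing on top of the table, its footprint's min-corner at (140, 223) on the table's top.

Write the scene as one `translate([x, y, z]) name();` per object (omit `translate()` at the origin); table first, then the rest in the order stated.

table();
translate([189, -579, 0]) stool();
translate([189, 1091, 0]) stool();
translate([-566, 256, 0]) stool();
translate([944, 256, 0]) stool();
translate([140, 223, 714]) chair();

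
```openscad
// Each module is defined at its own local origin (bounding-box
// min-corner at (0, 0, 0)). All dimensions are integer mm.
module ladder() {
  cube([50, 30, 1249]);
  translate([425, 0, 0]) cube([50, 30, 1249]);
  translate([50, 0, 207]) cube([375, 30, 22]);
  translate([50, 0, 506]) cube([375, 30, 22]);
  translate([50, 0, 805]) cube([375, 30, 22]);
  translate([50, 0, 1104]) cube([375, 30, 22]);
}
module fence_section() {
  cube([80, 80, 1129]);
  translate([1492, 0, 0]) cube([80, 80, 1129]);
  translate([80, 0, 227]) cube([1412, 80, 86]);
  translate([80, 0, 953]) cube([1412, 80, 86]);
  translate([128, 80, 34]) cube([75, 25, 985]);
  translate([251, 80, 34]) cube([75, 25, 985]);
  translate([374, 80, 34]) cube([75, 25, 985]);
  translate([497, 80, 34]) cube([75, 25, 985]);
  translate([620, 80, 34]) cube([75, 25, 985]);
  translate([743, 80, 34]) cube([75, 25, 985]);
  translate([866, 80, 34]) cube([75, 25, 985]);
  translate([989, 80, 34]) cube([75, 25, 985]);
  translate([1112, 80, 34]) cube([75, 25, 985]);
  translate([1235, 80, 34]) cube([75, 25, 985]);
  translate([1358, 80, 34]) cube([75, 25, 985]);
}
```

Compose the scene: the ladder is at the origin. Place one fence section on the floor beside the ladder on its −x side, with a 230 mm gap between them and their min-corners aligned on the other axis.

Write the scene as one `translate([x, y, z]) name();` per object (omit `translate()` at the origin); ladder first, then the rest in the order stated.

ladder();
translate([-1802, 0, 0]) fence_section();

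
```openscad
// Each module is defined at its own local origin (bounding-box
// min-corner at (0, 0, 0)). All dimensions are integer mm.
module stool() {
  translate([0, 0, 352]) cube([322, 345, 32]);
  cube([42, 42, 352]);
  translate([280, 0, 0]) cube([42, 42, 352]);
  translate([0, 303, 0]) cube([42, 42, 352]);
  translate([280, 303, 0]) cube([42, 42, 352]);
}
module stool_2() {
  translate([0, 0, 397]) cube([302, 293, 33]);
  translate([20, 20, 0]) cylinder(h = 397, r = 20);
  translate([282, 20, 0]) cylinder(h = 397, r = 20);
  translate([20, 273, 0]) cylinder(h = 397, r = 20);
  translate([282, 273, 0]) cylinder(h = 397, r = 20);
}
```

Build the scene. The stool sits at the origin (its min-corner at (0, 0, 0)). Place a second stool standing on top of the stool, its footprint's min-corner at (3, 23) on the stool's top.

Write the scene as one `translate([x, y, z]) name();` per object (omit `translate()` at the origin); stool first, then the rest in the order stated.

stool();
translate([3, 23, 384]) stool_2();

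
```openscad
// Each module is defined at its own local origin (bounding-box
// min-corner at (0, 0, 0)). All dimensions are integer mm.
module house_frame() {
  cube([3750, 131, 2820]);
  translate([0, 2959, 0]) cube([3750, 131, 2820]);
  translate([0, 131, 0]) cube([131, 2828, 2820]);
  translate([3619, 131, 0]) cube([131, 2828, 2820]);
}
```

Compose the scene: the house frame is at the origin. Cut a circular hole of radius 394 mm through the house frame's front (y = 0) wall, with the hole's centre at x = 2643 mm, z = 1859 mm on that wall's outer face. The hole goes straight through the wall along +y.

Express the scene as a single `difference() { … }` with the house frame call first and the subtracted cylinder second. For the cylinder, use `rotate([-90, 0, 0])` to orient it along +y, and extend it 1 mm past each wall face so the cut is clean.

difference() {
  house_frame();
  translate([2643, -1, 1859]) rotate([-90, 0, 0]) cylinder(h = 133, r = 394);
}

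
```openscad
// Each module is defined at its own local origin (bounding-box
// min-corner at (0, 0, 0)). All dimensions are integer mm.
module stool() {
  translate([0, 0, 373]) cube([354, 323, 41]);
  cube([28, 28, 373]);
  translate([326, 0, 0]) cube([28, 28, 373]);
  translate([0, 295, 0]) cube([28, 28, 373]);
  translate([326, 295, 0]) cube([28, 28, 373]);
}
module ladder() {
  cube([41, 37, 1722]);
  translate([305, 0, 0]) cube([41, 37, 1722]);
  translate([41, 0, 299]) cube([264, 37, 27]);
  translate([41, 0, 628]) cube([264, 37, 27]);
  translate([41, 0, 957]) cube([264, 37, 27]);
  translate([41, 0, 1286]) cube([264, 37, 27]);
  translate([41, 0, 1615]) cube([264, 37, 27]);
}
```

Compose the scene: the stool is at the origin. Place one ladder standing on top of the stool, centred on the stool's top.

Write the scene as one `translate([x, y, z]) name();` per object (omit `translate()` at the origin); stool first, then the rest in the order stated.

stool();
translate([4, 143, 414]) ladder();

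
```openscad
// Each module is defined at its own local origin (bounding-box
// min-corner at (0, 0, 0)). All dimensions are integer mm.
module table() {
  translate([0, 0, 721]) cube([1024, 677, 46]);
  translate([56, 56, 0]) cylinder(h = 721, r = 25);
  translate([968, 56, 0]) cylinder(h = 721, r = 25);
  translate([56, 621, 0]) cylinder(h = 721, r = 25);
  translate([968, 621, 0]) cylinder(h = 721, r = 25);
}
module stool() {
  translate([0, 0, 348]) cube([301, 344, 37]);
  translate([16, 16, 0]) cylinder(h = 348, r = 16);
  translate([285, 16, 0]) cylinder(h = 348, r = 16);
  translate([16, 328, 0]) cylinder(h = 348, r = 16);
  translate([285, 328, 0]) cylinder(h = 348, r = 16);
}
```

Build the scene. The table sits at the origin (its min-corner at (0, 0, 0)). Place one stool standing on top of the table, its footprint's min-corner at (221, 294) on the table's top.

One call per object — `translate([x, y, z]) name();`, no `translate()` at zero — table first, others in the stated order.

table();
translate([221, 294, 767]) stool();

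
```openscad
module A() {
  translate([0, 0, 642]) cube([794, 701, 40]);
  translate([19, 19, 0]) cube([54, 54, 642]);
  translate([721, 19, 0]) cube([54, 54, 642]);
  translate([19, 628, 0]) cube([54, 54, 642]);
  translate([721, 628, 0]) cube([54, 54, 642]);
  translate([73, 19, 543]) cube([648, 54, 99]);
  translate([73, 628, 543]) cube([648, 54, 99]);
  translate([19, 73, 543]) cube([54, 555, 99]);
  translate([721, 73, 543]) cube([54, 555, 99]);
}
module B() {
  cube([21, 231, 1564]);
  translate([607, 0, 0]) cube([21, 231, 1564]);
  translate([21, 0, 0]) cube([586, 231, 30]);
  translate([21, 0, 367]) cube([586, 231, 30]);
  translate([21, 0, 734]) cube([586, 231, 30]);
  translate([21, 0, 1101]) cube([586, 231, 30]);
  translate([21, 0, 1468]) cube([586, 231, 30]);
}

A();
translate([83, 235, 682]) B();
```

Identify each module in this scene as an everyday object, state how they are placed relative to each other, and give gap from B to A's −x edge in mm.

A is a table. B is a bookshelf. The bookshelf is on top of the table, centred. The gap from the bookshelf to the table's −x edge is 83 mm.

The bookshelf's min-x is at 83; the table's min-x is 0; gap = 83 mm.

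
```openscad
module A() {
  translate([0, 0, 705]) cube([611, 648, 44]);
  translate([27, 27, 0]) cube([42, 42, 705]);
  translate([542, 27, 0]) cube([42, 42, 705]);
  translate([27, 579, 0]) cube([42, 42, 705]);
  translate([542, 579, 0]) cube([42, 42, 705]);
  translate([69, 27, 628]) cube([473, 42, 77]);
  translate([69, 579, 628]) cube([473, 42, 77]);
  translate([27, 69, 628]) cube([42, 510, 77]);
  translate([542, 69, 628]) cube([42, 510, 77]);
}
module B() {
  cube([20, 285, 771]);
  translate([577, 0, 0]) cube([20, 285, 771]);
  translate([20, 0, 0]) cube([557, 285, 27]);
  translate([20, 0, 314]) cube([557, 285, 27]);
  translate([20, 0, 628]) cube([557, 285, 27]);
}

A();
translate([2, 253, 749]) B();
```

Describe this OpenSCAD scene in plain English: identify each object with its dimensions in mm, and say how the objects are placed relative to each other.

A is a table with a 611×648 mm rectangular top, 44 mm thick, top surface at z = 749 mm, supported by four 42×42 mm square legs, each inset 27 mm from the nearest pair of top edges, running from the floor. Four apron rails, 42 mm thick and 77 mm tall, run between adjacent legs with their top edges flush with the underside of the top and their outer faces flush with the legs' outer faces.

B is a bookshelf 597 mm wide overall, 285 mm deep and 771 mm tall. The two sides are 20 mm thick vertical panels. 3 horizontal shelves of 27 mm thickness span between the inner faces of the sides; the lowest shelf sits on the floor and shelves are stacked with a clear vertical gap of 287 mm between each pair.

The bookshelf is on top of the table.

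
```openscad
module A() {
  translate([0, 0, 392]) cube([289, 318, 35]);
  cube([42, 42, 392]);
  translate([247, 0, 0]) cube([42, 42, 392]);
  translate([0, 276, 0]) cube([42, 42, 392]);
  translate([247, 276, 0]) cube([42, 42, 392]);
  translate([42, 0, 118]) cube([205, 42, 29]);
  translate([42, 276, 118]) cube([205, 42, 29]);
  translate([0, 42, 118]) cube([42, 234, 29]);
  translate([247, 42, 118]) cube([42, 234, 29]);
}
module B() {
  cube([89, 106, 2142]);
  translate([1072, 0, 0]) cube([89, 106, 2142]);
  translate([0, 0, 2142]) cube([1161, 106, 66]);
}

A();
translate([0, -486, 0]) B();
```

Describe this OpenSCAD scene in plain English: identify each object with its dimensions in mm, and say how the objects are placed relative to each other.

A is a simple wooden stool: a rectangular seat 289 mm (x) by 318 mm (y), 35 mm thick, top face at z = 427 mm, on four square legs, each 42×42 mm in cross-section. The legs rest on z = 0, each flush with a corner of the seat. Four stretchers, 42 mm wide and 29 mm tall, connect adjacent legs with their undersides at z = 118 mm, each running between the inner faces of the legs it joins and aligned with the legs' outer faces on the other axis.

B is a rectangular door frame: two vertical jambs of 89×106 mm section, 2142 mm tall, with a clear opening 983 mm wide between their inner faces. A header 66 mm tall and 106 mm deep lies on top of the jambs and spans the full outside width.

The door frame is on the floor beside the stool on its −y side.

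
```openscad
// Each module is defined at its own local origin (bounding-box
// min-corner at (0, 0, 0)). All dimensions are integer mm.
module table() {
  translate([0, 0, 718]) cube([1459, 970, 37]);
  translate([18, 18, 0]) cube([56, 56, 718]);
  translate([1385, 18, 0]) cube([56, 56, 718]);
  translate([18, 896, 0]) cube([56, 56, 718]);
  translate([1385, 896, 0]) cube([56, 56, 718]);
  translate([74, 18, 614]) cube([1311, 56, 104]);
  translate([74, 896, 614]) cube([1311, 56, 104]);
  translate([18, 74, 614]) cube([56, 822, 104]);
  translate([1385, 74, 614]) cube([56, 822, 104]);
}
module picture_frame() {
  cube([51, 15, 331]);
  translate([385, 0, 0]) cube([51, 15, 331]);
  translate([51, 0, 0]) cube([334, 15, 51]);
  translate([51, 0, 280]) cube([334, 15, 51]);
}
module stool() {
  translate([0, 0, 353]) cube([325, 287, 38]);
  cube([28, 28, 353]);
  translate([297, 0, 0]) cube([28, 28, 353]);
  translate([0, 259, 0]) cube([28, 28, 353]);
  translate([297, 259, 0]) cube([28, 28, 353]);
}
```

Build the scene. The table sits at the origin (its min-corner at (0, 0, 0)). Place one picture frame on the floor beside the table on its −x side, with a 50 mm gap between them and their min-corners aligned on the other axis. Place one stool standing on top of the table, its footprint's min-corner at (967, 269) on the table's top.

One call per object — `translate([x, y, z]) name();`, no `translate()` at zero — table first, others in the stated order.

table();
translate([-486, 0, 0]) picture_frame();
translate([967, 269, 755]) stool();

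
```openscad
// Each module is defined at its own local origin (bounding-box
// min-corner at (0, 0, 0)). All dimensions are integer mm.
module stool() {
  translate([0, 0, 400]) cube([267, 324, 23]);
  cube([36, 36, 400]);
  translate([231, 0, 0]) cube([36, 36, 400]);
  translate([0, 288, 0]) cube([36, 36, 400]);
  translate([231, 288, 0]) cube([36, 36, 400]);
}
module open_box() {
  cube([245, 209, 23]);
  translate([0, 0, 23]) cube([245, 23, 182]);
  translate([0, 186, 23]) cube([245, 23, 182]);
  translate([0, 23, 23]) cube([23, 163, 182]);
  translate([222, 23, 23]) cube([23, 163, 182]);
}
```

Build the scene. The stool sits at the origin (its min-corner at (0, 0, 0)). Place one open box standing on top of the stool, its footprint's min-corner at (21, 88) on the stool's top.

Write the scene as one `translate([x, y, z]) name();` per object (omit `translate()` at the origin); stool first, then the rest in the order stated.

stool();
translate([21, 88, 423]) open_box();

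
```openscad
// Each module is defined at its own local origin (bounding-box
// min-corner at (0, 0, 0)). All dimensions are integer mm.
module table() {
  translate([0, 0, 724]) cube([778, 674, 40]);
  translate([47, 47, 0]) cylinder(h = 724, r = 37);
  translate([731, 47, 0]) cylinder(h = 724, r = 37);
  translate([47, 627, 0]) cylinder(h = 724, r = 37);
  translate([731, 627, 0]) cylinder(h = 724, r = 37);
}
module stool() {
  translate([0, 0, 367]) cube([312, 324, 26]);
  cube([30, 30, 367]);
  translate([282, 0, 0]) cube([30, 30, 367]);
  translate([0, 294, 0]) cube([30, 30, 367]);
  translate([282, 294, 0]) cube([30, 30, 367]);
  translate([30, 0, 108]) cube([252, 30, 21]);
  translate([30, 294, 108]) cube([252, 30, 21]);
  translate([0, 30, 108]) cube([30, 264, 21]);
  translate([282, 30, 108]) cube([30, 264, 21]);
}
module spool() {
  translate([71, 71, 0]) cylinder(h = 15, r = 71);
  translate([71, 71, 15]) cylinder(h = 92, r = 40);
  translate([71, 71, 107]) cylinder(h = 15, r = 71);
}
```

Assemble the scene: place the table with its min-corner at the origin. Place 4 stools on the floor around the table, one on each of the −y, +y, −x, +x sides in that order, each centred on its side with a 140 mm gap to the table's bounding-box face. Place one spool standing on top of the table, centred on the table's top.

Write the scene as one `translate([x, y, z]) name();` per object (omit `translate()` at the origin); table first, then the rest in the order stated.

table();
translate([233, -464, 0]) stool();
translate([233, 814, 0]) stool();
translate([-452, 175, 0]) stool();
translate([918, 175, 0]) stool();
translate([318, 266, 764]) spool();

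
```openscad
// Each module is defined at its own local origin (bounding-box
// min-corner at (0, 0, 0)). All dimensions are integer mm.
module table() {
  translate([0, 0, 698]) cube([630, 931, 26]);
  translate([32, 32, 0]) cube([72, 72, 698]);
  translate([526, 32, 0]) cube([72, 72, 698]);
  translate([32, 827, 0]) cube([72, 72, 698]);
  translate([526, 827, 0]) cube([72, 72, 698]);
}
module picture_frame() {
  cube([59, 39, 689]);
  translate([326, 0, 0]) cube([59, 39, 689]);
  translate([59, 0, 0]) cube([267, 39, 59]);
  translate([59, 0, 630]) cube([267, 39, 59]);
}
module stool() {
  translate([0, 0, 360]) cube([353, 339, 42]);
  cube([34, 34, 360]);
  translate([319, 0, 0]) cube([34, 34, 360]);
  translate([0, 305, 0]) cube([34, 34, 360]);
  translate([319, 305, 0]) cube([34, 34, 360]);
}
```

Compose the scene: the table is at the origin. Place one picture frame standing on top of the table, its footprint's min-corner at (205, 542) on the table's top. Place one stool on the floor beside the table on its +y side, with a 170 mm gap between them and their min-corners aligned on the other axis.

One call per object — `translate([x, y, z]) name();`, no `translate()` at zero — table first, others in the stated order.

table();
translate([205, 542, 724]) picture_frame();
translate([0, 1101, 0]) stool();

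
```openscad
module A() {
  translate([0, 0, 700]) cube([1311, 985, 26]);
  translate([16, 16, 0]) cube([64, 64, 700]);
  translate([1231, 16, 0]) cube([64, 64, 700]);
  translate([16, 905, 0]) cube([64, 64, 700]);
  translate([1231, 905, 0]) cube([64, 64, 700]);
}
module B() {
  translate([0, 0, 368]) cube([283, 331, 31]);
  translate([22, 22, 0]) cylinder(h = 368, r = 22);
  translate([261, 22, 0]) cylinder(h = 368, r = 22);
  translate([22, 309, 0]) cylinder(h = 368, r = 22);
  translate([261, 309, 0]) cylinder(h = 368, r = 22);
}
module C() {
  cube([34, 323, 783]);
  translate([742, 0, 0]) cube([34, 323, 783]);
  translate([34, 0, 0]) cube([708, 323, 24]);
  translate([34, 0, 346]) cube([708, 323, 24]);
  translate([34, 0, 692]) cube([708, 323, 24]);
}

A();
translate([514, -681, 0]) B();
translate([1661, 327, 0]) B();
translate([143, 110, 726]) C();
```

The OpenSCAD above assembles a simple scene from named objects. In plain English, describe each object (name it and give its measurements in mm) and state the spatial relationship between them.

A is a rectangular dining table. The top is 1311×985×26 mm with its upper surface at z = 726 mm. It stands on four 64×64 mm square legs, each inset 16 mm from the nearest pair of top edges, running from the floor to the underside of the top.

B is a simple wooden stool: a rectangular seat 283 mm (x) by 331 mm (y), 31 mm thick, top face at z = 399 mm, on four round legs, each 44 mm in diameter. The legs rest on z = 0, each leg's axis is inset half a diameter from the nearest pair of seat edges (so the leg's bounding box is flush with the corner).

C is an open bookshelf. Two side panels, each 34 mm thick, 323 mm deep and 783 mm tall, stand 776 mm apart (outside-to-outside). Between them sit 3 shelves, each 24 mm thick and 323 mm deep, spanning the full gap between the sides. The bottom shelf rests on the floor (its underside at z = 0) and the clear gap between one shelf's top and the next shelf's underside is 322 mm.

Two stools sit around the table at the −y, +x sides. The bookshelf is on top of the table.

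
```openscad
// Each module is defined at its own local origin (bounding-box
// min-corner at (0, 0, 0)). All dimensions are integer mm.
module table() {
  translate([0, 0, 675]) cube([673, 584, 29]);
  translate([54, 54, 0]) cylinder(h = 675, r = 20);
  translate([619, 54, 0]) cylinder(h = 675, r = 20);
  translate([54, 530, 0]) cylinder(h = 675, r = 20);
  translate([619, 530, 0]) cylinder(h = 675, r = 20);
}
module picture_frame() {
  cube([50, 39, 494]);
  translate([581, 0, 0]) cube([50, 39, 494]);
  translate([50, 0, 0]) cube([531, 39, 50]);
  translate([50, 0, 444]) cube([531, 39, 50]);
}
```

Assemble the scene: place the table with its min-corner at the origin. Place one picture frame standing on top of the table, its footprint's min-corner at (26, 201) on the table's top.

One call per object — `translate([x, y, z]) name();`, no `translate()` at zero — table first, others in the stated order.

table();
translate([26, 201, 704]) picture_frame();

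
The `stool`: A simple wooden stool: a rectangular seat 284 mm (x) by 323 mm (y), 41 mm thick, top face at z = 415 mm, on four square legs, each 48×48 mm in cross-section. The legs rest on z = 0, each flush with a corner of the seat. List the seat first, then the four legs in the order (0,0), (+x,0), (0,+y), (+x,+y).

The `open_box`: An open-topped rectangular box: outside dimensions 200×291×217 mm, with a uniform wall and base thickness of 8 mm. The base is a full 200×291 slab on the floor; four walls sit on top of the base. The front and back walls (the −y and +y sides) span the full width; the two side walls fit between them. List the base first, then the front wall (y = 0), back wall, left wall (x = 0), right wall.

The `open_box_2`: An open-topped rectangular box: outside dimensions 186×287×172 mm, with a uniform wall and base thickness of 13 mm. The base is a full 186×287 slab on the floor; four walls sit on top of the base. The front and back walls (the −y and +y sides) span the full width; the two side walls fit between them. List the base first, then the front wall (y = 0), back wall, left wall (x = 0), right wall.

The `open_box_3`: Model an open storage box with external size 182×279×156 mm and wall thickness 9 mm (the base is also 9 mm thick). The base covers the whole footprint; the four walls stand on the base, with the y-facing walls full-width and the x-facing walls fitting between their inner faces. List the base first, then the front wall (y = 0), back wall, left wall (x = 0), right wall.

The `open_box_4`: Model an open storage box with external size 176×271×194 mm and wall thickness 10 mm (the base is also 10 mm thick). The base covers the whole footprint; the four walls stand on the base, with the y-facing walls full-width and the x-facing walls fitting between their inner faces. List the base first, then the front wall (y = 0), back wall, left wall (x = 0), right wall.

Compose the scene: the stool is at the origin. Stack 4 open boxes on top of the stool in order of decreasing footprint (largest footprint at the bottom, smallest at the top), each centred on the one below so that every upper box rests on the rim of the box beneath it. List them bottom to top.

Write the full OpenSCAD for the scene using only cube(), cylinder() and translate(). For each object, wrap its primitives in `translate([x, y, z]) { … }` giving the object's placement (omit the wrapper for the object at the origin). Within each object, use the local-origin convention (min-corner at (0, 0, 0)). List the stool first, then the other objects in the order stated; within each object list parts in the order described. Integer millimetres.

translate([0, 0, 374]) cube([284, 323, 41]);
cube([48, 48, 374]);
translate([236, 0, 0]) cube([48, 48, 374]);
translate([0, 275, 0]) cube([48, 48, 374]);
translate([236, 275, 0]) cube([48, 48, 374]);
translate([42, 16, 415]) {
  cube([200, 291, 8]);
  translate([0, 0, 8]) cube([200, 8, 209]);
  translate([0, 283, 8]) cube([200, 8, 209]);
  translate([0, 8, 8]) cube([8, 275, 209]);
  translate([192, 8, 8]) cube([8, 275, 209]);
}
translate([49, 18, 632]) {
  cube([186, 287, 13]);
  translate([0, 0, 13]) cube([186, 13, 159]);
  translate([0, 274, 13]) cube([186, 13, 159]);
  translate([0, 13, 13]) cube([13, 261, 159]);
  translate([173, 13, 13]) cube([13, 261, 159]);
}
translate([51, 22, 804]) {
  cube([182, 279, 9]);
  translate([0, 0, 9]) cube([182, 9, 147]);
  translate([0, 270, 9]) cube([182, 9, 147]);
  translate([0, 9, 9]) cube([9, 261, 147]);
  translate([173, 9, 9]) cube([9, 261, 147]);
}
translate([54, 26, 960]) {
  cube([176, 271, 10]);
  translate([0, 0, 10]) cube([176, 10, 184]);
  translate([0, 261, 10]) cube([176, 10, 184]);
  translate([0, 10, 10]) cube([10, 251, 184]);
  translate([166, 10, 10]) cube([10, 251, 184]);
}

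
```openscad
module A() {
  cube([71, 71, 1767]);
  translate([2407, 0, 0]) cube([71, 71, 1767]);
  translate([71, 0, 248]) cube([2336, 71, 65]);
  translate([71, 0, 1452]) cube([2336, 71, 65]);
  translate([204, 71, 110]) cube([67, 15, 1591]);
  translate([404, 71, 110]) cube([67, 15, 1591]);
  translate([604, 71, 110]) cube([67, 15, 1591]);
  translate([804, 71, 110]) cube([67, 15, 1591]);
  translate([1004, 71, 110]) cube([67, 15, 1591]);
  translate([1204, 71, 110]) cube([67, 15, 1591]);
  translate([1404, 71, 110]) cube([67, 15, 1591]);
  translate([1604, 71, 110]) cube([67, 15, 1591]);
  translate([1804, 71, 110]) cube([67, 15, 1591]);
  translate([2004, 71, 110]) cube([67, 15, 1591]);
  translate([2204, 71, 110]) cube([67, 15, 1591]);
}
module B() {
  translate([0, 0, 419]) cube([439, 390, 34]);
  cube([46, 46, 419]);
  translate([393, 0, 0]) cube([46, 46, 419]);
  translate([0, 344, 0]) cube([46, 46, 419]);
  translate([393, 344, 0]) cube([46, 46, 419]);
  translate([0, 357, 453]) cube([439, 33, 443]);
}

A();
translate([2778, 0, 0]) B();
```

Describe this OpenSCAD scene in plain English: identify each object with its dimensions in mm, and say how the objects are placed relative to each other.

A is a fence section. Two 71×71 mm posts, 1767 mm tall, stand on the floor with a clear span of 2336 mm between their inner faces. Two horizontal rails of 71×65 mm section span the gap between the posts with their undersides at z = 248 mm and z = 1452 mm, flush with the posts' −y face. 11 pickets, each 67 mm wide, 15 mm thick and 1591 mm tall, are fixed to the +y face of the rails with their bottoms at z = 110 mm, evenly spaced across the span with equal gaps (rounded down to the nearest mm) at the −x end and between each pair — any rounding remainder accumulates at the +x end.

B is a chair: 439×390 mm seat, 34 mm thick, top at z = 453 mm, on four 46 mm square corner legs flush with the seat edges. A 33 mm thick backrest slab spans the full seat width, extending 443 mm above the seat top, its back face flush with the seat's +y edge.

The chair is on the floor beside the fence section on its +x side.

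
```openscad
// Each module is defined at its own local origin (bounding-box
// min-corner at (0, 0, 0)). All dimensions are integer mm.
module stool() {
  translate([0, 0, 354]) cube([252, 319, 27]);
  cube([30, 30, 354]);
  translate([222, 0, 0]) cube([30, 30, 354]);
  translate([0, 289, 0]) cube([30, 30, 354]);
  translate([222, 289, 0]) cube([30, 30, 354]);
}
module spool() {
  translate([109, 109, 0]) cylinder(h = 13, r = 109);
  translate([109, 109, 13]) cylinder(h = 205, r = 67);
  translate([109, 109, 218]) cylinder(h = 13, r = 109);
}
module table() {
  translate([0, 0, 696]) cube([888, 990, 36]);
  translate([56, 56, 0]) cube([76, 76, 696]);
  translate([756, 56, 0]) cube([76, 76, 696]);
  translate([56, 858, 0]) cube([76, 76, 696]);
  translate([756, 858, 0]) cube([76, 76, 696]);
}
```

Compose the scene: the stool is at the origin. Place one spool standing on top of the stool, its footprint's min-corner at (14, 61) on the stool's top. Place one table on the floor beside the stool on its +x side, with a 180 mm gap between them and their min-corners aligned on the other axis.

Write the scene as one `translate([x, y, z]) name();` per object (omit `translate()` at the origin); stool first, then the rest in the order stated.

stool();
translate([14, 61, 381]) spool();
translate([432, 0, 0]) table();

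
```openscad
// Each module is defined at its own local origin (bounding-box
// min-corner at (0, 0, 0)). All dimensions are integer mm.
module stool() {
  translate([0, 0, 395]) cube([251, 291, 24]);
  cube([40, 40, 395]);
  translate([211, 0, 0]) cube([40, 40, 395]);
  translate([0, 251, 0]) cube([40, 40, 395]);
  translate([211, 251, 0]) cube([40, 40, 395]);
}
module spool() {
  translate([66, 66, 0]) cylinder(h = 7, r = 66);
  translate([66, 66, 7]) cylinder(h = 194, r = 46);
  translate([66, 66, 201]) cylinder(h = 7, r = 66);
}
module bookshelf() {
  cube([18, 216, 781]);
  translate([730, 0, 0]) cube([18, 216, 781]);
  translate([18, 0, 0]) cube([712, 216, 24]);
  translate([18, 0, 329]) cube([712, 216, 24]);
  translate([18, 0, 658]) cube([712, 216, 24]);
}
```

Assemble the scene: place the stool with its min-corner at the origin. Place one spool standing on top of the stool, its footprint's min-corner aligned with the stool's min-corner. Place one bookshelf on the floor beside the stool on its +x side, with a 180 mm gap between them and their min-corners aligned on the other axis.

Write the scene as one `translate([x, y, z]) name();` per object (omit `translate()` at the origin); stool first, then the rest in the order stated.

stool();
translate([0, 0, 419]) spool();
translate([431, 0, 0]) bookshelf();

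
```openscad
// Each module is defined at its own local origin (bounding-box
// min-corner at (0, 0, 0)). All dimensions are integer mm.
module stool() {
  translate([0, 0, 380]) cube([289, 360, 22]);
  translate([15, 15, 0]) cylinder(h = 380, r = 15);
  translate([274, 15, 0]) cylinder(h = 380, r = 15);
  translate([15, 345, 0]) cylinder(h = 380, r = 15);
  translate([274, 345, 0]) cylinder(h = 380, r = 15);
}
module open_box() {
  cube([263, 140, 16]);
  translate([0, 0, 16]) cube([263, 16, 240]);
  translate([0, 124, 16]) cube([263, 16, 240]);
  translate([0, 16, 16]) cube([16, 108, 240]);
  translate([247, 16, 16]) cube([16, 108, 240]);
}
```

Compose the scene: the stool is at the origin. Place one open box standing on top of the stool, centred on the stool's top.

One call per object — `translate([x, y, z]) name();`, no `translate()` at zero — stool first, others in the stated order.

stool();
translate([13, 110, 402]) open_box();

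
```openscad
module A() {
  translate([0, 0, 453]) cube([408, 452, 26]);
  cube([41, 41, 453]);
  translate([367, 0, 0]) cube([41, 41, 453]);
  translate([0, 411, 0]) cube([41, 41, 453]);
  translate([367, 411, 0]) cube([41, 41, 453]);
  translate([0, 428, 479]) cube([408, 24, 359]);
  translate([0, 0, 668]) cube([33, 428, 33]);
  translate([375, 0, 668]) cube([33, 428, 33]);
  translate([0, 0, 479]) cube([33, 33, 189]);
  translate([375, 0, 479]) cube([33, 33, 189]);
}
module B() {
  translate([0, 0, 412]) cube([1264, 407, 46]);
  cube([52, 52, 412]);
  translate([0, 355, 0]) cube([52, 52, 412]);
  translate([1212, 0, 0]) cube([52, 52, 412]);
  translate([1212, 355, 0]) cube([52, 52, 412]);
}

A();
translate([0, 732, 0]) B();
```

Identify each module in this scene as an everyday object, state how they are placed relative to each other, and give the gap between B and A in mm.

A is a chair. B is a bench. The bench is on the floor beside the chair on its +y side. The gap between the bench and the chair is 280 mm.

The bench's nearest face is 280 mm from the chair's +y face.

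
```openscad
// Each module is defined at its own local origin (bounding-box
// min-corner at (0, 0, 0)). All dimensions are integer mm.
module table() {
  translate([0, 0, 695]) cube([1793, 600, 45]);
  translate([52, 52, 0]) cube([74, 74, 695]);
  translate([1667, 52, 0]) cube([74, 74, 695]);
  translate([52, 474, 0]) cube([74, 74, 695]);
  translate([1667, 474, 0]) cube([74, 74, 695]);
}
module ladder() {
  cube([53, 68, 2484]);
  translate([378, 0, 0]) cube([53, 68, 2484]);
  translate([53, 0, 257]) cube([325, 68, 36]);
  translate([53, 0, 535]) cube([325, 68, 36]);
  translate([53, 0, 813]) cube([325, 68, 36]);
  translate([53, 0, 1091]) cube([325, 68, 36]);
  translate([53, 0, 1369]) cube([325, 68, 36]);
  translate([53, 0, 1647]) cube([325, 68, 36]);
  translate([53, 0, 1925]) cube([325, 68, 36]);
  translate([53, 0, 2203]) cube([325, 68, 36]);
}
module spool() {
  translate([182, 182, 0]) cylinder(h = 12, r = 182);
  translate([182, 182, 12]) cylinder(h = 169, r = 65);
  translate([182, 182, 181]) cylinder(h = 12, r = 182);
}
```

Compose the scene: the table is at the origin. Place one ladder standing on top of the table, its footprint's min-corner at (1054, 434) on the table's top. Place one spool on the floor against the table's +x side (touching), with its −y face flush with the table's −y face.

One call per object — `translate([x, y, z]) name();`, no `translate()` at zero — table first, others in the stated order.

table();
translate([1054, 434, 740]) ladder();
translate([1793, 0, 0]) spool();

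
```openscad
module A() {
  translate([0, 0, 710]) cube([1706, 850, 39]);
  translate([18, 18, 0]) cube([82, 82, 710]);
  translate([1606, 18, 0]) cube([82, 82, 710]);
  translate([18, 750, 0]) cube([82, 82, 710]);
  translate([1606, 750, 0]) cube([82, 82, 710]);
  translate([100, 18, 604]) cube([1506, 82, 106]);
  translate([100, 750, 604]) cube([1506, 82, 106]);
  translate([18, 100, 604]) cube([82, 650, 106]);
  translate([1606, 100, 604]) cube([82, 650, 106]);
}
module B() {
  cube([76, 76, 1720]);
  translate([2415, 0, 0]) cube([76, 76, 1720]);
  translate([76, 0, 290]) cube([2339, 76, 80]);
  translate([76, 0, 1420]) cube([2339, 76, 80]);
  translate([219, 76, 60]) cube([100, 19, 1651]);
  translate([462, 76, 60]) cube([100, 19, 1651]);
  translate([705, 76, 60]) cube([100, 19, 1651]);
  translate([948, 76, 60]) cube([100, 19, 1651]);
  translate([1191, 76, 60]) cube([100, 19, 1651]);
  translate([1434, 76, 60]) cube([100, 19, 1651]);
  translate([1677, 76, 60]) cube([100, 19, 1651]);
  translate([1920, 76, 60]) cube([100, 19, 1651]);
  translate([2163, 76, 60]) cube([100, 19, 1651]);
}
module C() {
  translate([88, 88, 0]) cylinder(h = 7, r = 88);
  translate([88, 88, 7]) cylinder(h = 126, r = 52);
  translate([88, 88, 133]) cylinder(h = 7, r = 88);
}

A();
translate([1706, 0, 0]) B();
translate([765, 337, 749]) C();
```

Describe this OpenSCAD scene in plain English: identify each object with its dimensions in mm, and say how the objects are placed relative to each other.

A is a table: top 1706 mm (x) × 850 mm (y), 39 mm thick, upper face at z = 749 mm, on four 82×82 mm square legs, each inset 18 mm from the nearest pair of top edges, running from z = 0 to the bottom of the top. Four apron rails, 82 mm thick and 106 mm tall, run between adjacent legs with their top edges flush with the underside of the top and their outer faces flush with the legs' outer faces.

B is a fence section. Two 76×76 mm posts, 1720 mm tall, stand on the floor with a clear span of 2339 mm between their inner faces. Two horizontal rails of 76×80 mm section span the gap between the posts with their undersides at z = 290 mm and z = 1420 mm, flush with the posts' −y face. 9 pickets, each 100 mm wide, 19 mm thick and 1651 mm tall, are fixed to the +y face of the rails with their bottoms at z = 60 mm, evenly spaced across the span with equal gaps (rounded down to the nearest mm) at the −x end and between each pair — any rounding remainder accumulates at the +x end.

C is a spool: two coaxial disc flanges of radius 88 mm and thickness 7 mm, joined by a core cylinder of radius 52 mm and height 126 mm. The lower flange rests on z = 0 and the three cylinders share a vertical axis.

The fence section is against the table's +x side, with their −y faces flush. The spool is on top of the table, centred.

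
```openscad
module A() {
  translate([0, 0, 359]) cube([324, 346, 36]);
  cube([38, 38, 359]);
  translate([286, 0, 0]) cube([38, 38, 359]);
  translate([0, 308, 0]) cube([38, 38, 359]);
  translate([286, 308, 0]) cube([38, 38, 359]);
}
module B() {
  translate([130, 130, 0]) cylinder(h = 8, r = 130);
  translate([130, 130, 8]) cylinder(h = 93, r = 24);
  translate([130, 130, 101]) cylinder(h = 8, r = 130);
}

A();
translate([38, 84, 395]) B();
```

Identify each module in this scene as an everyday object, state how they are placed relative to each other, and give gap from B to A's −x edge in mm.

A is a stool. B is a spool. The spool is on top of the stool. The gap from the spool to the stool's −x edge is 38 mm.

The spool's min-x is at 38; the stool's min-x is 0; gap = 38 mm.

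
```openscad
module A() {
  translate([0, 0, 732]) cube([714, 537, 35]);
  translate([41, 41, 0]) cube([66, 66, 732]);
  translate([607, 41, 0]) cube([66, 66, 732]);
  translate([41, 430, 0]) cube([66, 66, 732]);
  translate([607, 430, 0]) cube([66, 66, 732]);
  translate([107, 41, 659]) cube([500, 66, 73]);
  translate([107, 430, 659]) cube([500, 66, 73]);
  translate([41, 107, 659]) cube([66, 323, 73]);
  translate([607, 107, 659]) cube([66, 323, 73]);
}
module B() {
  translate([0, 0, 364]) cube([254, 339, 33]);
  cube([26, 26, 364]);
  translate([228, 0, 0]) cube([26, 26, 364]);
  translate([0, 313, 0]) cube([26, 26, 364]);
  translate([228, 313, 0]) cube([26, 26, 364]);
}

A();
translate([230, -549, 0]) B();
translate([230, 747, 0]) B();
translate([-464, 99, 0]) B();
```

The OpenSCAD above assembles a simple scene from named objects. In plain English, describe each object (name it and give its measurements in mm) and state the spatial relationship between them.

A is a table with a 714×537 mm rectangular top, 35 mm thick, top surface at z = 767 mm, supported by four 66×66 mm square legs, each inset 41 mm from the nearest pair of top edges, running from the floor. Four apron rails, 66 mm thick and 73 mm tall, run between adjacent legs with their top edges flush with the underside of the top and their outer faces flush with the legs' outer faces.

B is a simple wooden stool: a rectangular seat 254 mm (x) by 339 mm (y), 33 mm thick, top face at z = 397 mm, on four square legs, each 26×26 mm in cross-section. The legs rest on z = 0, each flush with a corner of the seat.

Three stools sit around the table at the −y, +y, −x sides.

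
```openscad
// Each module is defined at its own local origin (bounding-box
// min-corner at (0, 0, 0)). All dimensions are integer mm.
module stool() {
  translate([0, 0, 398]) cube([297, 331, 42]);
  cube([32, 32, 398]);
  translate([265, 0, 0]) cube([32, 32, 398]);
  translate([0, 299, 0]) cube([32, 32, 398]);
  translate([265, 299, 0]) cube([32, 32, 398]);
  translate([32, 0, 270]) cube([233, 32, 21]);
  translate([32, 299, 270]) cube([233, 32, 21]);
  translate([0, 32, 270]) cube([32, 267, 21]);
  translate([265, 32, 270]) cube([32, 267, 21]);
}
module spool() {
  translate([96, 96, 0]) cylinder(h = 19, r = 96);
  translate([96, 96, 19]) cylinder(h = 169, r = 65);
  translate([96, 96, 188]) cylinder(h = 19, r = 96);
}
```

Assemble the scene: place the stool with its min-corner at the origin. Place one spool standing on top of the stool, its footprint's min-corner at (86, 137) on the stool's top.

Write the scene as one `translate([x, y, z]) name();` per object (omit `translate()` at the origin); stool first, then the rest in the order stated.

stool();
translate([86, 137, 440]) spool();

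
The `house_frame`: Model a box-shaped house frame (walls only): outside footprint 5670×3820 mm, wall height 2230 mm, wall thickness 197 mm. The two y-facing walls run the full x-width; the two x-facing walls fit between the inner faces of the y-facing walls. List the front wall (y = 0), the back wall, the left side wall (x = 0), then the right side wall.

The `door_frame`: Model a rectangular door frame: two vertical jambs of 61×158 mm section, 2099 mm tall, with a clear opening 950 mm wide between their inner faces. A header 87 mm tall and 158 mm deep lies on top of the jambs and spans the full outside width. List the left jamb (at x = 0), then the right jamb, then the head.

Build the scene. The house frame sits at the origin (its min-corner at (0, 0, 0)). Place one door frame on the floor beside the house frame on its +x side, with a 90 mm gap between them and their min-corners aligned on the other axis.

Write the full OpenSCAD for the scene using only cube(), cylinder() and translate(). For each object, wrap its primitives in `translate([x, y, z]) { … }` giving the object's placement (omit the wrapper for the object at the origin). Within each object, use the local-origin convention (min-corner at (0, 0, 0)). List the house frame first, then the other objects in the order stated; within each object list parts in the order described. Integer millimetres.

cube([5670, 197, 2230]);
translate([0, 3623, 0]) cube([5670, 197, 2230]);
translate([0, 197, 0]) cube([197, 3426, 2230]);
translate([5473, 197, 0]) cube([197, 3426, 2230]);
translate([5760, 0, 0]) {
  cube([61, 158, 2099]);
  translate([1011, 0, 0]) cube([61, 158, 2099]);
  translate([0, 0, 2099]) cube([1072, 158, 87]);
}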